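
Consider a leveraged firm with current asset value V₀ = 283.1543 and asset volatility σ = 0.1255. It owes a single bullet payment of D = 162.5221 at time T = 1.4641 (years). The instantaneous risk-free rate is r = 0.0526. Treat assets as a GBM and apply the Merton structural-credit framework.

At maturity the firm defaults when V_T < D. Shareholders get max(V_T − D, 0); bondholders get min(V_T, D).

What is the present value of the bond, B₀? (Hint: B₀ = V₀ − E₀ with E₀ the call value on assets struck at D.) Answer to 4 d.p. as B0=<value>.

d₁ = [ln(V₀/D) + (r + σ²/2)T] / (σ√T)
   = [ln(283.1543/162.5221) + (0.0526 + 0.5·0.1255²)·1.4641] / (0.1255·√1.4641)
   = [0.555178 + 0.088542] / 0.151855 = 4.239041
d₂ = d₁ − σ√T = 4.239041 − 0.151855 = 4.087186
N(d₁) = 0.999989,  N(d₂) = 0.999978,  e^(−rT) = 0.925879
E₀ = V₀·N(d₁) − D·e^(−rT)·N(d₂)
   = 283.1543·0.999989 − 162.5221·0.925879·0.999978 = 132.678598
B₀ = V₀ − E₀ = 283.1543 − 132.678598 = 150.475702

B0=150.4757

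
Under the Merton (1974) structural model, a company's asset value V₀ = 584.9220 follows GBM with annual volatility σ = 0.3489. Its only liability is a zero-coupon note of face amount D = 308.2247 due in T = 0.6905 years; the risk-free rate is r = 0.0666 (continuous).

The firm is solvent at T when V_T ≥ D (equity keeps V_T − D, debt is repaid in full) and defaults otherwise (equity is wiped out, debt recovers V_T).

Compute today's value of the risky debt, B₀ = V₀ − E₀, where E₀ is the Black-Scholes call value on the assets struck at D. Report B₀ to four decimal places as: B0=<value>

B0=294.0145

d₁ = [ln(V₀/D) + (r + σ²/2)T] / (σ√T)
   = [ln(584.9220/308.2247) + (0.0666 + 0.5·0.3489²)·0.6905] / (0.3489·√0.6905)
   = [0.640649 + 0.088015] / 0.289923 = 2.513303
d₂ = d₁ − σ√T = 2.513303 − 0.289923 = 2.223379
N(d₁) = 0.994020,  N(d₂) = 0.986905,  e^(−rT) = 0.955054
E₀ = V₀·N(d₁) − D·e^(−rT)·N(d₂)
   = 584.9220·0.994020 − 308.2247·0.955054·0.986905 = 290.907534
B₀ = V₀ − E₀ = 584.9220 − 290.907534 = 294.014466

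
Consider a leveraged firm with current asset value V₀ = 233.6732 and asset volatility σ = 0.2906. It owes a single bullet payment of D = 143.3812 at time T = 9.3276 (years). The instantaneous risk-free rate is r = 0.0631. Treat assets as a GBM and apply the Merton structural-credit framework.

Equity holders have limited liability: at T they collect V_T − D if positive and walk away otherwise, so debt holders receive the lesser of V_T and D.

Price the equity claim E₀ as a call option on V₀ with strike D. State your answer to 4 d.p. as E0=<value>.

d₁ = [ln(V₀/D) + (r + σ²/2)T] / (σ√T)
   = [ln(233.6732/143.3812) + (0.0631 + 0.5·0.2906²)·9.3276] / (0.2906·√9.3276)
   = [0.488417 + 0.982422] / 0.887525 = 1.657236
d₂ = d₁ − σ√T = 1.657236 − 0.887525 = 0.769711
N(d₁) = 0.951264,  N(d₂) = 0.779264,  e^(−rT) = 0.555120
E₀ = V₀·N(d₁) − D·e^(−rT)·N(d₂)
   = 233.6732·0.951264 − 143.3812·0.555120·0.779264 = 160.260378

E0=160.2604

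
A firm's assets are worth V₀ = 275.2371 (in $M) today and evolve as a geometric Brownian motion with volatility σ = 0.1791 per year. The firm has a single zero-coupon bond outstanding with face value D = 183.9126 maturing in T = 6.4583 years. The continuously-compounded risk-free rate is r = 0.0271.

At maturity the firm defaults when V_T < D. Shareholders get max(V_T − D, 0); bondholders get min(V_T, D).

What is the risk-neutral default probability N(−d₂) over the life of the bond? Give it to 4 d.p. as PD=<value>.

d₁ = [ln(V₀/D) + (r + σ²/2)T] / (σ√T)
   = [ln(275.2371/183.9126) + (0.0271 + 0.5·0.1791²)·6.4583] / (0.1791·√6.4583)
   = [0.403172 + 0.278601] / 0.455150 = 1.497908
d₂ = d₁ − σ√T = 1.497908 − 0.455150 = 1.042758
risk-neutral PD = N(−d₂) = N(-1.042758) = 0.148530

PD=0.1485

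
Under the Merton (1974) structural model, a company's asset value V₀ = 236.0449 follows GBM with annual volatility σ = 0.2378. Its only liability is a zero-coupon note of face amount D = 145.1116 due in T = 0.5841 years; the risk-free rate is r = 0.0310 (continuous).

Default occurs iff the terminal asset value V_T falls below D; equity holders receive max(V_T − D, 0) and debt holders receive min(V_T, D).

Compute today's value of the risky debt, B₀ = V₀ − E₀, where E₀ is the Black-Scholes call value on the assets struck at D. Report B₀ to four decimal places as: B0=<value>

B0=142.4804

d₁ = [ln(V₀/D) + (r + σ²/2)T] / (σ√T)
   = [ln(236.0449/145.1116) + (0.0310 + 0.5·0.2378²)·0.5841] / (0.2378·√0.5841)
   = [0.486519 + 0.034622] / 0.181742 = 2.867477
d₂ = d₁ − σ√T = 2.867477 − 0.181742 = 2.685735
N(d₁) = 0.997931,  N(d₂) = 0.996381,  e^(−rT) = 0.982056
E₀ = V₀·N(d₁) − D·e^(−rT)·N(d₂)
   = 236.0449·0.997931 − 145.1116·0.982056·0.996381 = 93.564544
B₀ = V₀ − E₀ = 236.0449 − 93.564544 = 142.480356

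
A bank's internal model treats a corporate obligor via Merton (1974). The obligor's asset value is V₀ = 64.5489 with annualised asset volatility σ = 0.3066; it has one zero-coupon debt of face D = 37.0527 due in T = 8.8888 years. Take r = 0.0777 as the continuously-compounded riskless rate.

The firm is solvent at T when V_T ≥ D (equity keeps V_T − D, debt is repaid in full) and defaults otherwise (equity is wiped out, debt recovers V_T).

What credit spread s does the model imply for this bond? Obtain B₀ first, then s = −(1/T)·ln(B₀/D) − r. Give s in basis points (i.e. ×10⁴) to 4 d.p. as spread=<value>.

d₁ = [ln(V₀/D) + (r + σ²/2)T] / (σ√T)
   = [ln(64.5489/37.0527) + (0.0777 + 0.5·0.3066²)·8.8888] / (0.3066·√8.8888)
   = [0.555082 + 1.108449] / 0.914100 = 1.819857
d₂ = d₁ − σ√T = 1.819857 − 0.914100 = 0.905757
N(d₁) = 0.965610,  N(d₂) = 0.817468,  e^(−rT) = 0.501245
E₀ = V₀·N(d₁) − D·e^(−rT)·N(d₂)
   = 64.5489·0.965610 − 37.0527·0.501245·0.817468 = 47.146626
B₀ = V₀ − E₀ = 64.5489 − 47.146626 = 17.402274
spread = −(1/T)·ln(B₀/D) − r = −(1/8.8888)·ln(17.402274/37.0527) − 0.0777 = 0.00732164
in basis points: 0.00732164 × 10⁴ = 73.2164 bp

spread=73.2164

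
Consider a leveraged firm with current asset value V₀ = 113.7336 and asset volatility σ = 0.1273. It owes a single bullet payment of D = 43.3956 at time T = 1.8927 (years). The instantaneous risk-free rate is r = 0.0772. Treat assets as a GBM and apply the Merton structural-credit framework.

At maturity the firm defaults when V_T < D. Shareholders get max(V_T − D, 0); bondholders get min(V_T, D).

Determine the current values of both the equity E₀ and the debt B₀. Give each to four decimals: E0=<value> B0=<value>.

E0=76.2373 B0=37.4963

d₁ = [ln(V₀/D) + (r + σ²/2)T] / (σ√T)
   = [ln(113.7336/43.3956) + (0.0772 + 0.5·0.1273²)·1.8927] / (0.1273·√1.8927)
   = [0.963501 + 0.161452] / 0.175134 = 6.423402
d₂ = d₁ − σ√T = 6.423402 − 0.175134 = 6.248269
N(d₁) = 1.000000,  N(d₂) = 1.000000,  e^(−rT) = 0.864057
E₀ = V₀·N(d₁) − D·e^(−rT)·N(d₂)
   = 113.7336·1.000000 − 43.3956·0.864057·1.000000 = 76.237324
B₀ = V₀ − E₀ = 113.7336 − 76.237324 = 37.496276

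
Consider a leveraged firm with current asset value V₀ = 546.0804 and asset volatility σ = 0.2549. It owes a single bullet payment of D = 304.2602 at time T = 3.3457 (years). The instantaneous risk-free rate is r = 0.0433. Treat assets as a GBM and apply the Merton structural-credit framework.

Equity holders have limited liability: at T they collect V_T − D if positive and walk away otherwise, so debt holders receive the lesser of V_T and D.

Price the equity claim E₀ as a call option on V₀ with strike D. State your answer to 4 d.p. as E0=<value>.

E0=287.2242

d₁ = [ln(V₀/D) + (r + σ²/2)T] / (σ√T)
   = [ln(546.0804/304.2602) + (0.0433 + 0.5·0.2549²)·3.3457] / (0.2549·√3.3457)
   = [0.584883 + 0.253561] / 0.466244 = 1.798293
d₂ = d₁ − σ√T = 1.798293 − 0.466244 = 1.332049
N(d₁) = 0.963935,  N(d₂) = 0.908578,  e^(−rT) = 0.865136
E₀ = V₀·N(d₁) − D·e^(−rT)·N(d₂)
   = 546.0804·0.963935 − 304.2602·0.865136·0.908578 = 287.224161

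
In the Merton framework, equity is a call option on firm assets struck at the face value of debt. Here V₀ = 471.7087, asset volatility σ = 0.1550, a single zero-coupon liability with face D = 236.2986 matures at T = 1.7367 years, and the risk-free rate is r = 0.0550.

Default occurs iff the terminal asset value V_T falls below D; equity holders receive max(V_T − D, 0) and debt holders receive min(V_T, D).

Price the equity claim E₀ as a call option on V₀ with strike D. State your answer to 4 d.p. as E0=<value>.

d₁ = [ln(V₀/D) + (r + σ²/2)T] / (σ√T)
   = [ln(471.7087/236.2986) + (0.0550 + 0.5·0.1550²)·1.7367] / (0.1550·√1.7367)
   = [0.691265 + 0.116381] / 0.204265 = 3.953911
d₂ = d₁ − σ√T = 3.953911 − 0.204265 = 3.749646
N(d₁) = 0.999962,  N(d₂) = 0.999911,  e^(−rT) = 0.908902
E₀ = V₀·N(d₁) − D·e^(−rT)·N(d₂)
   = 471.7087·0.999962 − 236.2986·0.908902·0.999911 = 256.937420

E0=256.9374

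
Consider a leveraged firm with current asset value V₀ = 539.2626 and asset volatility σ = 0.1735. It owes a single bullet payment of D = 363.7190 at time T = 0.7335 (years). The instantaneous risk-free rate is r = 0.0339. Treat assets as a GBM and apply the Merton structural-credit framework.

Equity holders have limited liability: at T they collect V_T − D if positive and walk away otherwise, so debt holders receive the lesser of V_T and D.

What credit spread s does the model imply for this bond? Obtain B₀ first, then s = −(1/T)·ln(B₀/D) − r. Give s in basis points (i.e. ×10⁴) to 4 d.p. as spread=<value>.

d₁ = [ln(V₀/D) + (r + σ²/2)T] / (σ√T)
   = [ln(539.2626/363.7190) + (0.0339 + 0.5·0.1735²)·0.7335] / (0.1735·√0.7335)
   = [0.393821 + 0.035906] / 0.148593 = 2.891964
d₂ = d₁ − σ√T = 2.891964 − 0.148593 = 2.743370
N(d₁) = 0.998086,  N(d₂) = 0.996959,  e^(−rT) = 0.975441
E₀ = V₀·N(d₁) − D·e^(−rT)·N(d₂)
   = 539.2626·0.998086 − 363.7190·0.975441·0.996959 = 184.522694
B₀ = V₀ − E₀ = 539.2626 − 184.522694 = 354.739906
spread = −(1/T)·ln(B₀/D) − r = −(1/0.7335)·ln(354.739906/363.7190) − 0.0339 = 0.00017871
in basis points: 0.00017871 × 10⁴ = 1.7871 bp

spread=1.7871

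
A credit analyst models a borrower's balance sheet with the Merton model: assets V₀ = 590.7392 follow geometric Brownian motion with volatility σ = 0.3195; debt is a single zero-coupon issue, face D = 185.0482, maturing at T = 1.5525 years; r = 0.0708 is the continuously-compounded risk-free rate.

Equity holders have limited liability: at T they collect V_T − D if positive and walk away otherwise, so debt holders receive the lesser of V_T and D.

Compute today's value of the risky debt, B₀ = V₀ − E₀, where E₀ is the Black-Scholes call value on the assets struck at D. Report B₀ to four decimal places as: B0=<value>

B0=165.7629

d₁ = [ln(V₀/D) + (r + σ²/2)T] / (σ√T)
   = [ln(590.7392/185.0482) + (0.0708 + 0.5·0.3195²)·1.5525] / (0.3195·√1.5525)
   = [1.160758 + 0.189157] / 0.398095 = 3.390938
d₂ = d₁ − σ√T = 3.390938 − 0.398095 = 2.992843
N(d₁) = 0.999652,  N(d₂) = 0.998618,  e^(−rT) = 0.895908
E₀ = V₀·N(d₁) − D·e^(−rT)·N(d₂)
   = 590.7392·0.999652 − 185.0482·0.895908·0.998618 = 424.976320
B₀ = V₀ − E₀ = 590.7392 − 424.976320 = 165.762880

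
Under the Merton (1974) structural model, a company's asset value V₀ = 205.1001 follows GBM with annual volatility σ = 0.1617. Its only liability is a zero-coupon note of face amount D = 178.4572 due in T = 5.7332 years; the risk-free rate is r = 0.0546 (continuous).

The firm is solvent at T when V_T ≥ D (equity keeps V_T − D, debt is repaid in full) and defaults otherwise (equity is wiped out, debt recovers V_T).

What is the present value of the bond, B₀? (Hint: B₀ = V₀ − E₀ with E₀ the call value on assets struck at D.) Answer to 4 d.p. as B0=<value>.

d₁ = [ln(V₀/D) + (r + σ²/2)T] / (σ√T)
   = [ln(205.1001/178.4572) + (0.0546 + 0.5·0.1617²)·5.7332] / (0.1617·√5.7332)
   = [0.139149 + 0.387985] / 0.387176 = 1.361486
d₂ = d₁ − σ√T = 1.361486 − 0.387176 = 0.974310
N(d₁) = 0.913320,  N(d₂) = 0.835049,  e^(−rT) = 0.731226
E₀ = V₀·N(d₁) − D·e^(−rT)·N(d₂)
   = 205.1001·0.913320 − 178.4572·0.731226·0.835049 = 78.354386
B₀ = V₀ − E₀ = 205.1001 − 78.354386 = 126.745714

B0=126.7457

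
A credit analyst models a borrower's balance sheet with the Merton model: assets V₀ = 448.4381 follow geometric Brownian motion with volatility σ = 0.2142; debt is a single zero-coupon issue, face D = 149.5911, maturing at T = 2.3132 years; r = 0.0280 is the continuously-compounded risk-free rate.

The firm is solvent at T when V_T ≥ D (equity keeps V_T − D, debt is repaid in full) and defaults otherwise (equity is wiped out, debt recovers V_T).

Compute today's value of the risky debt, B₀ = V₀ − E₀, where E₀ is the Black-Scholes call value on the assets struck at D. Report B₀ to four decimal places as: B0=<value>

B0=140.2057

d₁ = [ln(V₀/D) + (r + σ²/2)T] / (σ√T)
   = [ln(448.4381/149.5911) + (0.0280 + 0.5·0.2142²)·2.3132] / (0.2142·√2.3132)
   = [1.097865 + 0.117836] / 0.325781 = 3.731650
d₂ = d₁ − σ√T = 3.731650 − 0.325781 = 3.405868
N(d₁) = 0.999905,  N(d₂) = 0.999670,  e^(−rT) = 0.937283
E₀ = V₀·N(d₁) − D·e^(−rT)·N(d₂)
   = 448.4381·0.999905 − 149.5911·0.937283·0.999670 = 308.232430
B₀ = V₀ − E₀ = 448.4381 − 308.232430 = 140.205670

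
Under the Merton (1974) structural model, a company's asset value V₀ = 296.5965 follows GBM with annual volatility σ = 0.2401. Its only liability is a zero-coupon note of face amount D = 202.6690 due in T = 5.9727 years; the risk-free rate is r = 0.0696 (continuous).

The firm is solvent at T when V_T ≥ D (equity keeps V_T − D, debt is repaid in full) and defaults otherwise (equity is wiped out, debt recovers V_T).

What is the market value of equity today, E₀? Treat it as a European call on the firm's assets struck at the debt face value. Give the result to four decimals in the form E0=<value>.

E0=167.4235

d₁ = [ln(V₀/D) + (r + σ²/2)T] / (σ√T)
   = [ln(296.5965/202.6690) + (0.0696 + 0.5·0.2401²)·5.9727] / (0.2401·√5.9727)
   = [0.380799 + 0.587857] / 0.586783 = 1.650790
d₂ = d₁ − σ√T = 1.650790 − 0.586783 = 1.064007
N(d₁) = 0.950609,  N(d₂) = 0.856337,  e^(−rT) = 0.659878
E₀ = V₀·N(d₁) − D·e^(−rT)·N(d₂)
   = 296.5965·0.950609 − 202.6690·0.659878·0.856337 = 167.423523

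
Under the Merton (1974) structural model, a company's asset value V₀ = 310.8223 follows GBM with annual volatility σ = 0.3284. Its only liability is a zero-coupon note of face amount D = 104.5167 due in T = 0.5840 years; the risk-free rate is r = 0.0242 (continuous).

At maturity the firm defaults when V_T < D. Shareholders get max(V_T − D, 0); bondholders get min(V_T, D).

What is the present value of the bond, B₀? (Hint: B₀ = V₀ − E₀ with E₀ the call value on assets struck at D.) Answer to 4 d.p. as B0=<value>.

d₁ = [ln(V₀/D) + (r + σ²/2)T] / (σ√T)
   = [ln(310.8223/104.5167) + (0.0242 + 0.5·0.3284²)·0.5840] / (0.3284·√0.5840)
   = [1.089874 + 0.045624] / 0.250963 = 4.524567
d₂ = d₁ − σ√T = 4.524567 − 0.250963 = 4.273604
N(d₁) = 0.999997,  N(d₂) = 0.999990,  e^(−rT) = 0.985967
E₀ = V₀·N(d₁) − D·e^(−rT)·N(d₂)
   = 310.8223·0.999997 − 104.5167·0.985967·0.999990 = 207.772375
B₀ = V₀ − E₀ = 310.8223 − 207.772375 = 103.049925

B0=103.0499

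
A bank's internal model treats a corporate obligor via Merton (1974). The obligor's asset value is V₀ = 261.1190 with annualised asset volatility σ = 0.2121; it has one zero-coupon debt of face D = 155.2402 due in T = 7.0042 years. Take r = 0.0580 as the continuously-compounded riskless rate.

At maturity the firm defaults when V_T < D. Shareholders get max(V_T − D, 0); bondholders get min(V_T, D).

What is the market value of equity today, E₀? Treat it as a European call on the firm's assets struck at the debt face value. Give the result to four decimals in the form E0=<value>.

E0=159.5543

d₁ = [ln(V₀/D) + (r + σ²/2)T] / (σ√T)
   = [ln(261.1190/155.2402) + (0.0580 + 0.5·0.2121²)·7.0042] / (0.2121·√7.0042)
   = [0.520003 + 0.563791] / 0.561332 = 1.930752
d₂ = d₁ − σ√T = 1.930752 − 0.561332 = 1.369420
N(d₁) = 0.973243,  N(d₂) = 0.914566,  e^(−rT) = 0.666148
E₀ = V₀·N(d₁) − D·e^(−rT)·N(d₂)
   = 261.1190·0.973243 − 155.2402·0.666148·0.914566 = 159.554330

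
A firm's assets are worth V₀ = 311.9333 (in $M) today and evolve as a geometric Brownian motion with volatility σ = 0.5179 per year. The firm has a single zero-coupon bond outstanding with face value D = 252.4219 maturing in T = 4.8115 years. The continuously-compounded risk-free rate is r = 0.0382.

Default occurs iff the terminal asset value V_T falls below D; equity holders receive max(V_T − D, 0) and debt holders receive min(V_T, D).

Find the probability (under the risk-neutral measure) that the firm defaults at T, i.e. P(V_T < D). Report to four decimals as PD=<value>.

PD=0.5870

d₁ = [ln(V₀/D) + (r + σ²/2)T] / (σ√T)
   = [ln(311.9333/252.4219) + (0.0382 + 0.5·0.5179²)·4.8115] / (0.5179·√4.8115)
   = [0.211687 + 0.829071] / 1.136020 = 0.916144
d₂ = d₁ − σ√T = 0.916144 − 1.136020 = -0.219877
risk-neutral PD = N(−d₂) = N(0.219877) = 0.587016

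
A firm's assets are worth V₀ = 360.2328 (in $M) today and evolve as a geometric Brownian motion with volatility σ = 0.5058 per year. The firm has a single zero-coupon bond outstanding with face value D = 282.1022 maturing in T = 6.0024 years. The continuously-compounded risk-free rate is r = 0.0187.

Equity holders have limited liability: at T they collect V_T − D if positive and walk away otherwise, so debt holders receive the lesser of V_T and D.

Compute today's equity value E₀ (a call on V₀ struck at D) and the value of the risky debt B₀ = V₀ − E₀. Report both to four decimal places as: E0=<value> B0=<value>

E0=201.3346 B0=158.8982

d₁ = [ln(V₀/D) + (r + σ²/2)T] / (σ√T)
   = [ln(360.2328/282.1022) + (0.0187 + 0.5·0.5058²)·6.0024] / (0.5058·√6.0024)
   = [0.244481 + 0.880053] / 1.239200 = 0.907468
d₂ = d₁ − σ√T = 0.907468 − 1.239200 = -0.331732
N(d₁) = 0.817920,  N(d₂) = 0.370046,  e^(−rT) = 0.893825
E₀ = V₀·N(d₁) − D·e^(−rT)·N(d₂)
   = 360.2328·0.817920 − 282.1022·0.893825·0.370046 = 201.334606
B₀ = V₀ − E₀ = 360.2328 − 201.334606 = 158.898194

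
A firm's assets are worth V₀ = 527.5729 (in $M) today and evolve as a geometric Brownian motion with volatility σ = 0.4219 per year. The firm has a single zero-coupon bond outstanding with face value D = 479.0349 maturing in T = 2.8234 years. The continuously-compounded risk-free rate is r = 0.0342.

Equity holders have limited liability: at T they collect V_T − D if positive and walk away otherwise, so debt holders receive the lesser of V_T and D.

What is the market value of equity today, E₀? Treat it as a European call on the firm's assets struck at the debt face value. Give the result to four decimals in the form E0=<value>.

E0=184.3193

d₁ = [ln(V₀/D) + (r + σ²/2)T] / (σ√T)
   = [ln(527.5729/479.0349) + (0.0342 + 0.5·0.4219²)·2.8234] / (0.4219·√2.8234)
   = [0.096514 + 0.347842] / 0.708918 = 0.626809
d₂ = d₁ − σ√T = 0.626809 − 0.708918 = -0.082109
N(d₁) = 0.734608,  N(d₂) = 0.467280,  e^(−rT) = 0.907955
E₀ = V₀·N(d₁) − D·e^(−rT)·N(d₂)
   = 527.5729·0.734608 − 479.0349·0.907955·0.467280 = 184.319274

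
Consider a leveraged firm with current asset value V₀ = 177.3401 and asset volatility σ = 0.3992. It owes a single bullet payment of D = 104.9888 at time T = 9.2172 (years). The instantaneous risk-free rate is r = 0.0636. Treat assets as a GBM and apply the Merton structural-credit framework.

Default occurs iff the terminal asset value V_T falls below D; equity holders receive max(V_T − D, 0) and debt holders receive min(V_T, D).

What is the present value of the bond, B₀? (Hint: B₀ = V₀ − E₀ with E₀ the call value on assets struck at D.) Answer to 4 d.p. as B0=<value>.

d₁ = [ln(V₀/D) + (r + σ²/2)T] / (σ√T)
   = [ln(177.3401/104.9888) + (0.0636 + 0.5·0.3992²)·9.2172] / (0.3992·√9.2172)
   = [0.524216 + 1.320643] / 1.211965 = 1.522205
d₂ = d₁ − σ√T = 1.522205 − 1.211965 = 0.310240
N(d₁) = 0.936021,  N(d₂) = 0.621811,  e^(−rT) = 0.556430
E₀ = V₀·N(d₁) − D·e^(−rT)·N(d₂)
   = 177.3401·0.936021 − 104.9888·0.556430·0.621811 = 129.668568
B₀ = V₀ − E₀ = 177.3401 − 129.668568 = 47.671532

B0=47.6715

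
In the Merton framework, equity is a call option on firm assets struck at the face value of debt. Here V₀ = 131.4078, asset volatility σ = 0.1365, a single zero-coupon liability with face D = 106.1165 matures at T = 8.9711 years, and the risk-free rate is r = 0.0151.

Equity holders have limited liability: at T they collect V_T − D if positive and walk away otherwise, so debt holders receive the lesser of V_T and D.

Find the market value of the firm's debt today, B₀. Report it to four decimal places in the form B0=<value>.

B0=87.8100

d₁ = [ln(V₀/D) + (r + σ²/2)T] / (σ√T)
   = [ln(131.4078/106.1165) + (0.0151 + 0.5·0.1365²)·8.9711] / (0.1365·√8.9711)
   = [0.213768 + 0.219039] / 0.408842 = 1.058618
d₂ = d₁ − σ√T = 1.058618 − 0.408842 = 0.649776
N(d₁) = 0.855113,  N(d₂) = 0.742081,  e^(−rT) = 0.873311
E₀ = V₀·N(d₁) − D·e^(−rT)·N(d₂)
   = 131.4078·0.855113 − 106.1165·0.873311·0.742081 = 43.597832
B₀ = V₀ − E₀ = 131.4078 − 43.597832 = 87.809968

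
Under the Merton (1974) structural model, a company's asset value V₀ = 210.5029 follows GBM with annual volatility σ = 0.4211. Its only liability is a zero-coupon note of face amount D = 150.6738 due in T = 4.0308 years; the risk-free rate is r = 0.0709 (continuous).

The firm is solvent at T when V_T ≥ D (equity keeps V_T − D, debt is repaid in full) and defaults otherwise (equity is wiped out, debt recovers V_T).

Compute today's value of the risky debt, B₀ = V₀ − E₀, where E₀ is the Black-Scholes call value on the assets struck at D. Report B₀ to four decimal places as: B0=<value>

d₁ = [ln(V₀/D) + (r + σ²/2)T] / (σ√T)
   = [ln(210.5029/150.6738) + (0.0709 + 0.5·0.4211²)·4.0308] / (0.4211·√4.0308)
   = [0.334382 + 0.643165] / 0.845436 = 1.156264
d₂ = d₁ − σ√T = 1.156264 − 0.845436 = 0.310827
N(d₁) = 0.876213,  N(d₂) = 0.622034,  e^(−rT) = 0.751425
E₀ = V₀·N(d₁) − D·e^(−rT)·N(d₂)
   = 210.5029·0.876213 − 150.6738·0.751425·0.622034 = 114.018701
B₀ = V₀ − E₀ = 210.5029 − 114.018701 = 96.484199

B0=96.4842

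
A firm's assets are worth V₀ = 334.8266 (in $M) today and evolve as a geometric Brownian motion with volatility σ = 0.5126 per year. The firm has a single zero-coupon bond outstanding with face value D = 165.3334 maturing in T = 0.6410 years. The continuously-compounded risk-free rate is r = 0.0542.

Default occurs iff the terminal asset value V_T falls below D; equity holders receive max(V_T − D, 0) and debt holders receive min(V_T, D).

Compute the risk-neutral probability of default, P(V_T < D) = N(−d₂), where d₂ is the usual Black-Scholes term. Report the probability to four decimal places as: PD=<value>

d₁ = [ln(V₀/D) + (r + σ²/2)T] / (σ√T)
   = [ln(334.8266/165.3334) + (0.0542 + 0.5·0.5126²)·0.6410] / (0.5126·√0.6410)
   = [0.705649 + 0.118956] / 0.410400 = 2.009271
d₂ = d₁ − σ√T = 2.009271 − 0.410400 = 1.598870
risk-neutral PD = N(−d₂) = N(-1.598870) = 0.054925

PD=0.0549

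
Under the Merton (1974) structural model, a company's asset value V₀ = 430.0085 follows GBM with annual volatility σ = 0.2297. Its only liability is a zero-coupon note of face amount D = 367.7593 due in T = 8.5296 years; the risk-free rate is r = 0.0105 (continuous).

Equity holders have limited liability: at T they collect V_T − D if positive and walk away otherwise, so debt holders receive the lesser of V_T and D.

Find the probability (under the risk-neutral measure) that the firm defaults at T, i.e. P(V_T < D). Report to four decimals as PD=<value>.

d₁ = [ln(V₀/D) + (r + σ²/2)T] / (σ√T)
   = [ln(430.0085/367.7593) + (0.0105 + 0.5·0.2297²)·8.5296] / (0.2297·√8.5296)
   = [0.156376 + 0.314581] / 0.670850 = 0.702030
d₂ = d₁ − σ√T = 0.702030 − 0.670850 = 0.031180
risk-neutral PD = N(−d₂) = N(-0.031180) = 0.487563

PD=0.4876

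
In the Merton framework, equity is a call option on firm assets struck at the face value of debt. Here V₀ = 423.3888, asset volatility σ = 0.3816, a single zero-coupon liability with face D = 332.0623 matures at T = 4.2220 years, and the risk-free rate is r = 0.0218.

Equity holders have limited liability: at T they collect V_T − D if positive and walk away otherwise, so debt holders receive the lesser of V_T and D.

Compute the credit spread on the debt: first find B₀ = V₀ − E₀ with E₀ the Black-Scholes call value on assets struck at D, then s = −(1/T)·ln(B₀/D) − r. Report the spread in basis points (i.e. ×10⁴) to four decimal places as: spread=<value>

spread=521.2808

d₁ = [ln(V₀/D) + (r + σ²/2)T] / (σ√T)
   = [ln(423.3888/332.0623) + (0.0218 + 0.5·0.3816²)·4.2220] / (0.3816·√4.2220)
   = [0.242968 + 0.399440] / 0.784093 = 0.819302
d₂ = d₁ − σ√T = 0.819302 − 0.784093 = 0.035209
N(d₁) = 0.793693,  N(d₂) = 0.514043,  e^(−rT) = 0.912069
E₀ = V₀·N(d₁) − D·e^(−rT)·N(d₂)
   = 423.3888·0.793693 − 332.0623·0.912069·0.514043 = 180.355554
B₀ = V₀ − E₀ = 423.3888 − 180.355554 = 243.033246
spread = −(1/T)·ln(B₀/D) − r = −(1/4.2220)·ln(243.033246/332.0623) − 0.0218 = 0.05212808
in basis points: 0.05212808 × 10⁴ = 521.2808 bp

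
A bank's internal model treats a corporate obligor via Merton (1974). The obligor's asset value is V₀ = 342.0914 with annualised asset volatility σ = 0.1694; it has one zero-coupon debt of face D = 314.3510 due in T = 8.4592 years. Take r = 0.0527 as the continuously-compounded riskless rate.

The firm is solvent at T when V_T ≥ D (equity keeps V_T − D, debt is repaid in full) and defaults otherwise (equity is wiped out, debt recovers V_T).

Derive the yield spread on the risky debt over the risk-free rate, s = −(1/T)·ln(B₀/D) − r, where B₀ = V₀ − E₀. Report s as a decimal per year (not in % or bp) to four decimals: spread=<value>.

d₁ = [ln(V₀/D) + (r + σ²/2)T] / (σ√T)
   = [ln(342.0914/314.3510) + (0.0527 + 0.5·0.1694²)·8.4592] / (0.1694·√8.4592)
   = [0.084568 + 0.567174] / 0.492695 = 1.322810
d₂ = d₁ − σ√T = 1.322810 − 0.492695 = 0.830115
N(d₁) = 0.907051,  N(d₂) = 0.796763,  e^(−rT) = 0.640312
E₀ = V₀·N(d₁) − D·e^(−rT)·N(d₂)
   = 342.0914·0.907051 − 314.3510·0.640312·0.796763 = 149.919616
B₀ = V₀ − E₀ = 342.0914 − 149.919616 = 192.171784
spread = −(1/T)·ln(B₀/D) − r = −(1/8.4592)·ln(192.171784/314.3510) − 0.0527 = 0.00547577

spread=0.0055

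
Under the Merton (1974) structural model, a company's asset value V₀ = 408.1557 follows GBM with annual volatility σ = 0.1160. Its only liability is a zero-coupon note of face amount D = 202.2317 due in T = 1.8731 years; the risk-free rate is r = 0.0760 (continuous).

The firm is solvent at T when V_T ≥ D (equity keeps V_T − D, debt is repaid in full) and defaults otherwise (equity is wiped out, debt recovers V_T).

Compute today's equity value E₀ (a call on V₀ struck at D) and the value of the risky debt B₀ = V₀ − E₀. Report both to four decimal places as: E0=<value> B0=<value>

d₁ = [ln(V₀/D) + (r + σ²/2)T] / (σ√T)
   = [ln(408.1557/202.2317) + (0.0760 + 0.5·0.1160²)·1.8731] / (0.1160·√1.8731)
   = [0.702235 + 0.154958] / 0.158759 = 5.399330
d₂ = d₁ − σ√T = 5.399330 − 0.158759 = 5.240571
N(d₁) = 1.000000,  N(d₂) = 1.000000,  e^(−rT) = 0.867313
E₀ = V₀·N(d₁) − D·e^(−rT)·N(d₂)
   = 408.1557·1.000000 − 202.2317·0.867313·1.000000 = 232.757561
B₀ = V₀ − E₀ = 408.1557 − 232.757561 = 175.398139

E0=232.7576 B0=175.3981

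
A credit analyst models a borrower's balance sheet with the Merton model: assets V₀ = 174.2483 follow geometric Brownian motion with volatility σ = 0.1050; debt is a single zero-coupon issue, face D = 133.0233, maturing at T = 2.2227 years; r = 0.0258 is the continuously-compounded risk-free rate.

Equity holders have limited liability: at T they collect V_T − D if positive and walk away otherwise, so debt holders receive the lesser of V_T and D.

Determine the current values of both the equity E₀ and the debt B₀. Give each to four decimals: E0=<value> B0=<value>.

E0=48.7920 B0=125.4563

d₁ = [ln(V₀/D) + (r + σ²/2)T] / (σ√T)
   = [ln(174.2483/133.0233) + (0.0258 + 0.5·0.1050²)·2.2227] / (0.1050·√2.2227)
   = [0.269957 + 0.069598] / 0.156542 = 2.169106
d₂ = d₁ − σ√T = 2.169106 − 0.156542 = 2.012564
N(d₁) = 0.984963,  N(d₂) = 0.977920,  e^(−rT) = 0.944268
E₀ = V₀·N(d₁) − D·e^(−rT)·N(d₂)
   = 174.2483·0.984963 − 133.0233·0.944268·0.977920 = 48.791968
B₀ = V₀ − E₀ = 174.2483 − 48.791968 = 125.456332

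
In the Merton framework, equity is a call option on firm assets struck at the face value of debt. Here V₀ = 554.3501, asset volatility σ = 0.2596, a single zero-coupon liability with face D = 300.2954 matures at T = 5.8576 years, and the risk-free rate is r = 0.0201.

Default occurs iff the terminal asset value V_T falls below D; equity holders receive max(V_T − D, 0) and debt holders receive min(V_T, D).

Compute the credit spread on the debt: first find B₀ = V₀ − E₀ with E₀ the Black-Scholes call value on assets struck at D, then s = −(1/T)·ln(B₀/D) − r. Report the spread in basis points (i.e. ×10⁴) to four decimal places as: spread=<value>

spread=92.9536

d₁ = [ln(V₀/D) + (r + σ²/2)T] / (σ√T)
   = [ln(554.3501/300.2954) + (0.0201 + 0.5·0.2596²)·5.8576] / (0.2596·√5.8576)
   = [0.613030 + 0.315116] / 0.628296 = 1.477242
d₂ = d₁ − σ√T = 1.477242 − 0.628296 = 0.848946
N(d₁) = 0.930195,  N(d₂) = 0.802044,  e^(−rT) = 0.888929
E₀ = V₀·N(d₁) − D·e^(−rT)·N(d₂)
   = 554.3501·0.930195 − 300.2954·0.888929·0.802044 = 301.554722
B₀ = V₀ − E₀ = 554.3501 − 301.554722 = 252.795378
spread = −(1/T)·ln(B₀/D) − r = −(1/5.8576)·ln(252.795378/300.2954) − 0.0201 = 0.00929536
in basis points: 0.00929536 × 10⁴ = 92.9536 bp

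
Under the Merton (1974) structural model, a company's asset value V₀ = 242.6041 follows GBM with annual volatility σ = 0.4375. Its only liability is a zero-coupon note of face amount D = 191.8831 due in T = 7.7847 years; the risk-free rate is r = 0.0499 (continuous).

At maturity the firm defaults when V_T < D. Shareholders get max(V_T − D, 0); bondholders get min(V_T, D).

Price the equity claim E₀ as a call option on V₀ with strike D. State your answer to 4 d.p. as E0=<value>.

d₁ = [ln(V₀/D) + (r + σ²/2)T] / (σ√T)
   = [ln(242.6041/191.8831) + (0.0499 + 0.5·0.4375²)·7.7847] / (0.4375·√7.7847)
   = [0.234545 + 1.133477] / 1.220672 = 1.120712
d₂ = d₁ − σ√T = 1.120712 − 1.220672 = -0.099961
N(d₁) = 0.868795,  N(d₂) = 0.460188,  e^(−rT) = 0.678103
E₀ = V₀·N(d₁) − D·e^(−rT)·N(d₂)
   = 242.6041·0.868795 − 191.8831·0.678103·0.460188 = 150.895141

E0=150.8951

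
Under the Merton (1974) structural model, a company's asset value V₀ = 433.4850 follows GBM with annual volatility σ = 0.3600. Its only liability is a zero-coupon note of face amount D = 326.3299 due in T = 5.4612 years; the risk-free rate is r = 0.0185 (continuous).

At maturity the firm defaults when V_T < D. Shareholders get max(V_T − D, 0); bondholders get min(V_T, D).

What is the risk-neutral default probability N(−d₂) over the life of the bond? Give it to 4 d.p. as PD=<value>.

d₁ = [ln(V₀/D) + (r + σ²/2)T] / (σ√T)
   = [ln(433.4850/326.3299) + (0.0185 + 0.5·0.3600²)·5.4612] / (0.3600·√5.4612)
   = [0.283948 + 0.454918] / 0.841292 = 0.878252
d₂ = d₁ − σ√T = 0.878252 − 0.841292 = 0.036961
risk-neutral PD = N(−d₂) = N(-0.036961) = 0.485258

PD=0.4853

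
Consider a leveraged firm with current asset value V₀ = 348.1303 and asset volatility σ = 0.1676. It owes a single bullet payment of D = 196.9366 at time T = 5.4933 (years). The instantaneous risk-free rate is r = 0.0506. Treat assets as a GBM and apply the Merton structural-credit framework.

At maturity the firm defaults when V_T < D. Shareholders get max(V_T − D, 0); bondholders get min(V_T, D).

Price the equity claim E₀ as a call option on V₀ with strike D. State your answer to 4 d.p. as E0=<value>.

d₁ = [ln(V₀/D) + (r + σ²/2)T] / (σ√T)
   = [ln(348.1303/196.9366) + (0.0506 + 0.5·0.1676²)·5.4933] / (0.1676·√5.4933)
   = [0.569695 + 0.355114] / 0.392817 = 2.354297
d₂ = d₁ − σ√T = 2.354297 − 0.392817 = 1.961480
N(d₁) = 0.990721,  N(d₂) = 0.975088,  e^(−rT) = 0.757326
E₀ = V₀·N(d₁) − D·e^(−rT)·N(d₂)
   = 348.1303·0.990721 − 196.9366·0.757326·0.975088 = 199.470197

E0=199.4702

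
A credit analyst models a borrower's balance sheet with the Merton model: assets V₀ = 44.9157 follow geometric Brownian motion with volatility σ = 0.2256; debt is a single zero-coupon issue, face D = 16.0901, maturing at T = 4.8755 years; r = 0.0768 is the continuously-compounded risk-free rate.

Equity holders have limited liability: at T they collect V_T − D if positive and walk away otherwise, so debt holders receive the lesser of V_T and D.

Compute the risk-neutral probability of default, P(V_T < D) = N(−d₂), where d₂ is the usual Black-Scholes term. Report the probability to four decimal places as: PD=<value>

PD=0.0052

d₁ = [ln(V₀/D) + (r + σ²/2)T] / (σ√T)
   = [ln(44.9157/16.0901) + (0.0768 + 0.5·0.2256²)·4.8755] / (0.2256·√4.8755)
   = [1.026583 + 0.498509] / 0.498137 = 3.061592
d₂ = d₁ − σ√T = 3.061592 − 0.498137 = 2.563455
risk-neutral PD = N(−d₂) = N(-2.563455) = 0.005182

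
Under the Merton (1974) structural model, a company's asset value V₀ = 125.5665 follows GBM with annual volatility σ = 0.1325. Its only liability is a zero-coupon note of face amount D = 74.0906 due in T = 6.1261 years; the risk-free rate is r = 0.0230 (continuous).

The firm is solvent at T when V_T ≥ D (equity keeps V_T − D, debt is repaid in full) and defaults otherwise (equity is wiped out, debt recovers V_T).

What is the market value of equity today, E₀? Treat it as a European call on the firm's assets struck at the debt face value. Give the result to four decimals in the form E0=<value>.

d₁ = [ln(V₀/D) + (r + σ²/2)T] / (σ√T)
   = [ln(125.5665/74.0906) + (0.0230 + 0.5·0.1325²)·6.1261] / (0.1325·√6.1261)
   = [0.527547 + 0.194676] / 0.327950 = 2.202233
d₂ = d₁ − σ√T = 2.202233 − 0.327950 = 1.874283
N(d₁) = 0.986176,  N(d₂) = 0.969554,  e^(−rT) = 0.868576
E₀ = V₀·N(d₁) − D·e^(−rT)·N(d₂)
   = 125.5665·0.986176 − 74.0906·0.868576·0.969554 = 61.436589

E0=61.4366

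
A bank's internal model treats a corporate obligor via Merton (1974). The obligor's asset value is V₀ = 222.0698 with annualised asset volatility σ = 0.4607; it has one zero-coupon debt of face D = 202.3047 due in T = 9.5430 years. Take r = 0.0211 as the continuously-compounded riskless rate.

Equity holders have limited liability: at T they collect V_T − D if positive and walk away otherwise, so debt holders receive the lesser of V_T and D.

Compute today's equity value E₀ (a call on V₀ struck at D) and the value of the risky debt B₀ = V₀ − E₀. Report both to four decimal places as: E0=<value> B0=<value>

E0=131.5173 B0=90.5525

d₁ = [ln(V₀/D) + (r + σ²/2)T] / (σ√T)
   = [ln(222.0698/202.3047) + (0.0211 + 0.5·0.4607²)·9.5430] / (0.4607·√9.5430)
   = [0.093217 + 1.214082] / 1.423183 = 0.918574
d₂ = d₁ − σ√T = 0.918574 − 1.423183 = -0.504609
N(d₁) = 0.820841,  N(d₂) = 0.306917,  e^(−rT) = 0.817620
E₀ = V₀·N(d₁) − D·e^(−rT)·N(d₂)
   = 222.0698·0.820841 − 202.3047·0.817620·0.306917 = 131.517321
B₀ = V₀ − E₀ = 222.0698 − 131.517321 = 90.552479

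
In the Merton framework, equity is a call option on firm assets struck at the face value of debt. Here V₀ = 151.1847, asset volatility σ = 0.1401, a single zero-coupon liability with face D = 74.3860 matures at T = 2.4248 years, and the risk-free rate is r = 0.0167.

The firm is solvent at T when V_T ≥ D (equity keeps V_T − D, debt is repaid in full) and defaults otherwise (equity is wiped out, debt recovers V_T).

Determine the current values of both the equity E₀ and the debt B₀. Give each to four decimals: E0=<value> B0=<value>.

d₁ = [ln(V₀/D) + (r + σ²/2)T] / (σ√T)
   = [ln(151.1847/74.3860) + (0.0167 + 0.5·0.1401²)·2.4248] / (0.1401·√2.4248)
   = [0.709235 + 0.064291] / 0.218160 = 3.545673
d₂ = d₁ − σ√T = 3.545673 − 0.218160 = 3.327512
N(d₁) = 0.999804,  N(d₂) = 0.999562,  e^(−rT) = 0.960315
E₀ = V₀·N(d₁) − D·e^(−rT)·N(d₂)
   = 151.1847·0.999804 − 74.3860·0.960315·0.999562 = 79.752419
B₀ = V₀ − E₀ = 151.1847 − 79.752419 = 71.432281

E0=79.7524 B0=71.4323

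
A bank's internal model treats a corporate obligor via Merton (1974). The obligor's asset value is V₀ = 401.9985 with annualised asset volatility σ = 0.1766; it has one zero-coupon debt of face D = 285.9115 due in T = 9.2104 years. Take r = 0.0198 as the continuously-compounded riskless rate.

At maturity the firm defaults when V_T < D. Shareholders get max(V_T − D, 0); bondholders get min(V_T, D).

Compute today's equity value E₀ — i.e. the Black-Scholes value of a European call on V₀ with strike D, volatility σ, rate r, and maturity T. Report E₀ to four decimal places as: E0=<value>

E0=177.8872

d₁ = [ln(V₀/D) + (r + σ²/2)T] / (σ√T)
   = [ln(401.9985/285.9115) + (0.0198 + 0.5·0.1766²)·9.2104] / (0.1766·√9.2104)
   = [0.340766 + 0.325991] / 0.535957 = 1.244049
d₂ = d₁ − σ√T = 1.244049 − 0.535957 = 0.708092
N(d₁) = 0.893259,  N(d₂) = 0.760556,  e^(−rT) = 0.833296
E₀ = V₀·N(d₁) − D·e^(−rT)·N(d₂)
   = 401.9985·0.893259 − 285.9115·0.833296·0.760556 = 177.887171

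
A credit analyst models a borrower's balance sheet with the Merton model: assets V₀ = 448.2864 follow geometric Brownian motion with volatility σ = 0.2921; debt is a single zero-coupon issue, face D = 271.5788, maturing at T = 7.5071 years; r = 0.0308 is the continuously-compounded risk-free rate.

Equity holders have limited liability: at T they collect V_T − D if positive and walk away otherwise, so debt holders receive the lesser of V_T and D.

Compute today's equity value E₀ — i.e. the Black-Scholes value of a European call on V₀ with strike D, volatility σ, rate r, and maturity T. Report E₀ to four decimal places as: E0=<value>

d₁ = [ln(V₀/D) + (r + σ²/2)T] / (σ√T)
   = [ln(448.2864/271.5788) + (0.0308 + 0.5·0.2921²)·7.5071] / (0.2921·√7.5071)
   = [0.501180 + 0.551481] / 0.800327 = 1.315288
d₂ = d₁ − σ√T = 1.315288 − 0.800327 = 0.514960
N(d₁) = 0.905793,  N(d₂) = 0.696710,  e^(−rT) = 0.793566
E₀ = V₀·N(d₁) − D·e^(−rT)·N(d₂)
   = 448.2864·0.905793 − 271.5788·0.793566·0.696710 = 255.903006

E0=255.9030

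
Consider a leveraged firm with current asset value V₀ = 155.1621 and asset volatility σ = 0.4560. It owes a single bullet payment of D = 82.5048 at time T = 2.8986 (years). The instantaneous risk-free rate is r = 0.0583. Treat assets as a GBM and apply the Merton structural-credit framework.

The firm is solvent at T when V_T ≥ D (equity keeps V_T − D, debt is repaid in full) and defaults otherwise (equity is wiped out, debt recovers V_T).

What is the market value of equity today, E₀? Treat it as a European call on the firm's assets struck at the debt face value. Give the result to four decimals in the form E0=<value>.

d₁ = [ln(V₀/D) + (r + σ²/2)T] / (σ√T)
   = [ln(155.1621/82.5048) + (0.0583 + 0.5·0.4560²)·2.8986] / (0.4560·√2.8986)
   = [0.631614 + 0.470350] / 0.776353 = 1.419412
d₂ = d₁ − σ√T = 1.419412 − 0.776353 = 0.643059
N(d₁) = 0.922110,  N(d₂) = 0.739907,  e^(−rT) = 0.844519
E₀ = V₀·N(d₁) − D·e^(−rT)·N(d₂)
   = 155.1621·0.922110 − 82.5048·0.844519·0.739907 = 91.522203

E0=91.5222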